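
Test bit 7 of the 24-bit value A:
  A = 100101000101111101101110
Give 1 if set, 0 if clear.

Bit 7 is the 8th from the right.
  100101000101111101101110
                  ^
That bit is 0.

Answer: 0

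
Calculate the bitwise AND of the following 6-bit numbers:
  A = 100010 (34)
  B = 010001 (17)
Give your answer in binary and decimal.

Apply & to each column (1 only where both bits are 1):
  100010
& 010001
--------
  000000

Answer: 000000 (0)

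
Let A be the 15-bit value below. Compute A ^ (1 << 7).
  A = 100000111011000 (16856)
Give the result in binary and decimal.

Mask = 1 << 7 = 000000010000000
Bit 7 of A is 1; XOR with the mask flips it to 0.
  100000111011000
^ 000000010000000
-----------------
  100000101011000

Answer: 100000101011000 (16728)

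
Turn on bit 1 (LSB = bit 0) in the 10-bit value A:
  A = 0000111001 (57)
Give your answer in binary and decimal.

Mask = 1 << 1 = 0000000010
Bit 1 of A is 0, so OR-ing with the mask flips it to 1.
  0000111001
| 0000000010
------------
  0000111011

Answer: 0000111011 (59)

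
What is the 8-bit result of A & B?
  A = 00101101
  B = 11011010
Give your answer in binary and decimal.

Apply & to each column (1 only where both bits are 1):
  00101101
& 11011010
----------
  00001000

Answer: 00001000 (8)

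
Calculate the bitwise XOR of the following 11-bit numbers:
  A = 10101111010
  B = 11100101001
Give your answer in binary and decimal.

Apply ^ to each column (1 where bits differ):
  10101111010
^ 11100101001
-------------
  01001010011

Answer: 01001010011 (595)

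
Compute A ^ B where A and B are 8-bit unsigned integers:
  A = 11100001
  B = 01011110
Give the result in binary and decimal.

Apply ^ to each column (1 where bits differ):
  11100001
^ 01011110
----------
  10111111

Answer: 10111111 (191)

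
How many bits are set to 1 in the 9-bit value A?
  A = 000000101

000000101
1-bits at positions (from bit 0 = LSB): 0, 2
Count = 2

Answer: 2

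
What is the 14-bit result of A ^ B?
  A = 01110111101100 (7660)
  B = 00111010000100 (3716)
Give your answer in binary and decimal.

Apply ^ to each column (1 where bits differ):
  01110111101100
^ 00111010000100
----------------
  01001101101000

Answer: 01001101101000 (4968)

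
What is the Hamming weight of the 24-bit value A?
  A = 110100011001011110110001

110100011001011110110001
1-bits at positions (from bit 0 = LSB): 0, 4, 5, 7, 8, 9, 10, 12, 15, 16, 20, 22, 23
Count = 13

Answer: 13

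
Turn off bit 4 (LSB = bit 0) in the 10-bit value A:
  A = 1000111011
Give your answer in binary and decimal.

Mask = ~(1 << 4) = 1111101111
Bit 4 of A is 1, so AND-ing with the mask clears it to 0.
  1000111011
& 1111101111
------------
  1000101011

Answer: 1000101011 (555)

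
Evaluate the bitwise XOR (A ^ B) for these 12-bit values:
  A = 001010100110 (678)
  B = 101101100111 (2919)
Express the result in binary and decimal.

Apply ^ to each column (1 where bits differ):
  001010100110
^ 101101100111
--------------
  100111000001

Answer: 100111000001 (2497)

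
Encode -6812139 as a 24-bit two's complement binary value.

1. Binary of +6812139:  011001111111000111101011
2. Invert bits:     100110000000111000010100
3. Add 1:           100110000000111000010101

Answer: 100110000000111000010101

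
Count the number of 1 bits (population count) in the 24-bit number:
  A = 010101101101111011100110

010101101101111011100110
1-bits at positions (from bit 0 = LSB): 1, 2, 5, 6, 7, 9, 10, 11, 12, 14, 15, 17, 18, 20, 22
Count = 15

Answer: 15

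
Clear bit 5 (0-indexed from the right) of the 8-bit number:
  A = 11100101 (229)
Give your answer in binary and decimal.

Mask = ~(1 << 5) = 11011111
Bit 5 of A is 1, so AND-ing with the mask clears it to 0.
  11100101
& 11011111
----------
  11000101

Answer: 11000101 (197)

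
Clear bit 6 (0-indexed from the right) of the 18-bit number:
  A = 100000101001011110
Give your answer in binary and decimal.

Mask = ~(1 << 6) = 111111111110111111
Bit 6 of A is 1, so AND-ing with the mask clears it to 0.
  100000101001011110
& 111111111110111111
--------------------
  100000101000011110

Answer: 100000101000011110 (133662)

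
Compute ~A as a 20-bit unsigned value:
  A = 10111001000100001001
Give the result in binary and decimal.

Flip each bit (0->1, 1->0):
  10111001000100001001
  01000110111011110110

Answer: 01000110111011110110 (290550)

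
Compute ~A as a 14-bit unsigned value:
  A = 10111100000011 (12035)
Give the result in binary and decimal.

Flip each bit (0->1, 1->0):
  10111100000011
  01000011111100

Answer: 01000011111100 (4348)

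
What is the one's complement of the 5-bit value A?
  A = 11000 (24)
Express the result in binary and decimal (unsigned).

Flip each bit (0->1, 1->0):
  11000
  00111

Answer: 00111 (7)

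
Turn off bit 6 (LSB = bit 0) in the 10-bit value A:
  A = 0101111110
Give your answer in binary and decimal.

Mask = ~(1 << 6) = 1110111111
Bit 6 of A is 1, so AND-ing with the mask clears it to 0.
  0101111110
& 1110111111
------------
  0100111110

Answer: 0100111110 (318)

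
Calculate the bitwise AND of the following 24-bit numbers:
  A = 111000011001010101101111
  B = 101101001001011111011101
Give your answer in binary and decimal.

Apply & to each column (1 only where both bits are 1):
  111000011001010101101111
& 101101001001011111011101
--------------------------
  101000001001010101001101

Answer: 101000001001010101001101 (10523981)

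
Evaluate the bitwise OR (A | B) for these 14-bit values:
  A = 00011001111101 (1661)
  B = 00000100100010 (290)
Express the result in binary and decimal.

Apply | to each column (1 where either bit is 1):
  00011001111101
| 00000100100010
----------------
  00011101111111

Answer: 00011101111111 (1919)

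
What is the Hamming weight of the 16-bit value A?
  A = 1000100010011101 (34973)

1000100010011101
1-bits at positions (from bit 0 = LSB): 0, 2, 3, 4, 7, 11, 15
Count = 7

Answer: 7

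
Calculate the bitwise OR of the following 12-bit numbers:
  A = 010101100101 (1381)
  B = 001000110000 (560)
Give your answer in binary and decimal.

Apply | to each column (1 where either bit is 1):
  010101100101
| 001000110000
--------------
  011101110101

Answer: 011101110101 (1909)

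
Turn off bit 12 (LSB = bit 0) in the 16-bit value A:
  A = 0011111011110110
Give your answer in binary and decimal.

Mask = ~(1 << 12) = 1110111111111111
Bit 12 of A is 1, so AND-ing with the mask clears it to 0.
  0011111011110110
& 1110111111111111
------------------
  0010111011110110

Answer: 0010111011110110 (12022)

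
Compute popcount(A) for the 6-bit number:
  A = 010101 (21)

010101
1-bits at positions (from bit 0 = LSB): 0, 2, 4
Count = 3

Answer: 3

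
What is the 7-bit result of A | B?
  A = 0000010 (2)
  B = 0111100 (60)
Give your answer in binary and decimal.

Apply | to each column (1 where either bit is 1):
  0000010
| 0111100
---------
  0111110

Answer: 0111110 (62)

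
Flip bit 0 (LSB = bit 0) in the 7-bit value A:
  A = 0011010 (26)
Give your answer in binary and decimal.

Mask = 1 << 0 = 0000001
Bit 0 of A is 0; XOR with the mask flips it to 1.
  0011010
^ 0000001
---------
  0011011

Answer: 0011011 (27)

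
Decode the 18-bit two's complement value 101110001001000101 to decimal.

MSB is 1, so the value is negative. Find the magnitude:
1. Invert bits:  010001110110111010
2. Add 1:        010001110110111011  = 73147
3. Apply sign:   -73147

Answer: -73147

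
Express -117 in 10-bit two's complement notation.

1. Binary of +117:  0001110101
2. Invert bits:     1110001010
3. Add 1:           1110001011

Answer: 1110001011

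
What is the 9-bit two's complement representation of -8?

1. Binary of +8:  000001000
2. Invert bits:     111110111
3. Add 1:           111111000

Answer: 111111000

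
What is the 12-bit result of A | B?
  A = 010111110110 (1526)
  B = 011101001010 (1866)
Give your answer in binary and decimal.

Apply | to each column (1 where either bit is 1):
  010111110110
| 011101001010
--------------
  011111111110

Answer: 011111111110 (2046)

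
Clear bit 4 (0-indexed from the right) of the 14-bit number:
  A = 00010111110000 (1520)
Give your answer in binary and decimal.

Mask = ~(1 << 4) = 11111111101111
Bit 4 of A is 1, so AND-ing with the mask clears it to 0.
  00010111110000
& 11111111101111
----------------
  00010111100000

Answer: 00010111100000 (1504)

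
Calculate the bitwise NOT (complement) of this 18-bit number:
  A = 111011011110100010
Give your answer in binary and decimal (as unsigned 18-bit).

Flip each bit (0->1, 1->0):
  111011011110100010
  000100100001011101

Answer: 000100100001011101 (18525)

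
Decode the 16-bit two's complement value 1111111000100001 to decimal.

MSB is 1, so the value is negative. Find the magnitude:
1. Invert bits:  0000000111011110
2. Add 1:        0000000111011111  = 479
3. Apply sign:   -479

Answer: -479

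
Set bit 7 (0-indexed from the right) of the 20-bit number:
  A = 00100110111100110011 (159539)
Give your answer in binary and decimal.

Mask = 1 << 7 = 00000000000010000000
Bit 7 of A is 0, so OR-ing with the mask flips it to 1.
  00100110111100110011
| 00000000000010000000
----------------------
  00100110111110110011

Answer: 00100110111110110011 (159667)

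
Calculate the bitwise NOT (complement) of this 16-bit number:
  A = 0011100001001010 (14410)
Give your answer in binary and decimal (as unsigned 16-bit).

Flip each bit (0->1, 1->0):
  0011100001001010
  1100011110110101

Answer: 1100011110110101 (51125)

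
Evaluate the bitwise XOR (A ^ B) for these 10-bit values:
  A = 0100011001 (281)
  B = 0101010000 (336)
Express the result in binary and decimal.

Apply ^ to each column (1 where bits differ):
  0100011001
^ 0101010000
------------
  0001001001

Answer: 0001001001 (73)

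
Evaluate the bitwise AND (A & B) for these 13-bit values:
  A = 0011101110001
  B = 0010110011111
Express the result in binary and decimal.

Apply & to each column (1 only where both bits are 1):
  0011101110001
& 0010110011111
---------------
  0010100010001

Answer: 0010100010001 (1297)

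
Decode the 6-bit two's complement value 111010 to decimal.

MSB is 1, so the value is negative. Find the magnitude:
1. Invert bits:  000101
2. Add 1:        000110  = 6
3. Apply sign:   -6

Answer: -6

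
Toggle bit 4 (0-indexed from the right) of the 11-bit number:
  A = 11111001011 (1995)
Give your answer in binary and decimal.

Mask = 1 << 4 = 00000010000
Bit 4 of A is 0; XOR with the mask flips it to 1.
  11111001011
^ 00000010000
-------------
  11111011011

Answer: 11111011011 (2011)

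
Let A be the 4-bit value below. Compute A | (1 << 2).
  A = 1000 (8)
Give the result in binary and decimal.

Mask = 1 << 2 = 0100
Bit 2 of A is 0, so OR-ing with the mask flips it to 1.
  1000
| 0100
------
  1100

Answer: 1100 (12)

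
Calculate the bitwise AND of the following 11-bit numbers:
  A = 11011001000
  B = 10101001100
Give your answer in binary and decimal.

Apply & to each column (1 only where both bits are 1):
  11011001000
& 10101001100
-------------
  10001001000

Answer: 10001001000 (1096)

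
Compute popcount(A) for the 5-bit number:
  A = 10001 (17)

10001
1-bits at positions (from bit 0 = LSB): 0, 4
Count = 2

Answer: 2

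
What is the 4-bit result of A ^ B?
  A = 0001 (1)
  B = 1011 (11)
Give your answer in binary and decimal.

Apply ^ to each column (1 where bits differ):
  0001
^ 1011
------
  1010

Answer: 1010 (10)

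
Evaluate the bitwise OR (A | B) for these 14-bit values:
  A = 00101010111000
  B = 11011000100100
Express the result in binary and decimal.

Apply | to each column (1 where either bit is 1):
  00101010111000
| 11011000100100
----------------
  11111010111100

Answer: 11111010111100 (16060)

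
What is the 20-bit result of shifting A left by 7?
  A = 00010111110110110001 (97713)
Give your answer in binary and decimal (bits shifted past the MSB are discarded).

Shift left by 7: drop the top 7 bit(s), append 7 zero(s) on the right.
  00010111110110110001  ->  discard [0001011], keep [1110110110001], append 0000000
= 11101101100010000000

Answer: 11101101100010000000 (972928)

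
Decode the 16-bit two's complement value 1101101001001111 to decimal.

MSB is 1, so the value is negative. Find the magnitude:
1. Invert bits:  0010010110110000
2. Add 1:        0010010110110001  = 9649
3. Apply sign:   -9649

Answer: -9649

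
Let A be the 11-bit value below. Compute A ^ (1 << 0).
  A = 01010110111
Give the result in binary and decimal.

Mask = 1 << 0 = 00000000001
Bit 0 of A is 1; XOR with the mask flips it to 0.
  01010110111
^ 00000000001
-------------
  01010110110

Answer: 01010110110 (694)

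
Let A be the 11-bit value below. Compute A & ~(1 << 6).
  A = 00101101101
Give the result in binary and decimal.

Mask = ~(1 << 6) = 11110111111
Bit 6 of A is 1, so AND-ing with the mask clears it to 0.
  00101101101
& 11110111111
-------------
  00100101101

Answer: 00100101101 (301)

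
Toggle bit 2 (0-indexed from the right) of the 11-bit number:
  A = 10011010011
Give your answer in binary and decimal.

Mask = 1 << 2 = 00000000100
Bit 2 of A is 0; XOR with the mask flips it to 1.
  10011010011
^ 00000000100
-------------
  10011010111

Answer: 10011010111 (1239)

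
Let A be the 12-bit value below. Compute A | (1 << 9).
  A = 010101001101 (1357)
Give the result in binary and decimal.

Mask = 1 << 9 = 001000000000
Bit 9 of A is 0, so OR-ing with the mask flips it to 1.
  010101001101
| 001000000000
--------------
  011101001101

Answer: 011101001101 (1869)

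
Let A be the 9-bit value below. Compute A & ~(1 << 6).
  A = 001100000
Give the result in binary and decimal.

Mask = ~(1 << 6) = 110111111
Bit 6 of A is 1, so AND-ing with the mask clears it to 0.
  001100000
& 110111111
-----------
  000100000

Answer: 000100000 (32)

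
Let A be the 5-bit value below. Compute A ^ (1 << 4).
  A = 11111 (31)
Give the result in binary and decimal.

Mask = 1 << 4 = 10000
Bit 4 of A is 1; XOR with the mask flips it to 0.
  11111
^ 10000
-------
  01111

Answer: 01111 (15)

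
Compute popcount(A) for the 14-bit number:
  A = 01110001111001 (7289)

01110001111001
1-bits at positions (from bit 0 = LSB): 0, 3, 4, 5, 6, 10, 11, 12
Count = 8

Answer: 8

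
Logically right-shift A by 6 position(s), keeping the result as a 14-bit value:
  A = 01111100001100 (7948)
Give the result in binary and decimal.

Logical shift right by 6: drop the bottom 6 bit(s), prepend 6 zero(s) on the left.
  01111100001100  ->  keep [01111100], discard [001100], prepend 000000
= 00000001111100

Answer: 00000001111100 (124)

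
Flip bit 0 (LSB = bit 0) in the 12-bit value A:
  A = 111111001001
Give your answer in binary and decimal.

Mask = 1 << 0 = 000000000001
Bit 0 of A is 1; XOR with the mask flips it to 0.
  111111001001
^ 000000000001
--------------
  111111001000

Answer: 111111001000 (4040)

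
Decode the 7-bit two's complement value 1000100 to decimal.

MSB is 1, so the value is negative. Find the magnitude:
1. Invert bits:  0111011
2. Add 1:        0111100  = 60
3. Apply sign:   -60

Answer: -60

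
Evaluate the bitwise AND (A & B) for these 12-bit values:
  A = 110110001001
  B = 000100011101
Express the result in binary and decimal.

Apply & to each column (1 only where both bits are 1):
  110110001001
& 000100011101
--------------
  000100001001

Answer: 000100001001 (265)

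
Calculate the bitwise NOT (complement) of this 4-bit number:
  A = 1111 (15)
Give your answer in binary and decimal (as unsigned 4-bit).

Flip each bit (0->1, 1->0):
  1111
  0000

Answer: 0000 (0)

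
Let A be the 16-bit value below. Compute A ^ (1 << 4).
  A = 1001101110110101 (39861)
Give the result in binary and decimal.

Mask = 1 << 4 = 0000000000010000
Bit 4 of A is 1; XOR with the mask flips it to 0.
  1001101110110101
^ 0000000000010000
------------------
  1001101110100101

Answer: 1001101110100101 (39845)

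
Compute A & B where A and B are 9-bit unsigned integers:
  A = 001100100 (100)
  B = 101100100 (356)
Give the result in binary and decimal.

Apply & to each column (1 only where both bits are 1):
  001100100
& 101100100
-----------
  001100100

Answer: 001100100 (100)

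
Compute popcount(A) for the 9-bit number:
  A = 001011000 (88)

001011000
1-bits at positions (from bit 0 = LSB): 3, 4, 6
Count = 3

Answer: 3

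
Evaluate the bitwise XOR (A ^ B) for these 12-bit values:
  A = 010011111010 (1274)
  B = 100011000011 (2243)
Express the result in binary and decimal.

Apply ^ to each column (1 where bits differ):
  010011111010
^ 100011000011
--------------
  110000111001

Answer: 110000111001 (3129)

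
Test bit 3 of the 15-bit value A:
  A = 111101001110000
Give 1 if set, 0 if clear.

Bit 3 is the 4th from the right.
  111101001110000
             ^
That bit is 0.

Answer: 0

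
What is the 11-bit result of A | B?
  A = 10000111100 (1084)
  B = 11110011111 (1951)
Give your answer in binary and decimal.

Apply | to each column (1 where either bit is 1):
  10000111100
| 11110011111
-------------
  11110111111

Answer: 11110111111 (1983)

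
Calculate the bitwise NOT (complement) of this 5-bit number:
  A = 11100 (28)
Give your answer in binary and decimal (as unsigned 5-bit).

Flip each bit (0->1, 1->0):
  11100
  00011

Answer: 00011 (3)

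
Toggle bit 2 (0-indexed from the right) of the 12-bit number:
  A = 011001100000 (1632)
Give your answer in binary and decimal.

Mask = 1 << 2 = 000000000100
Bit 2 of A is 0; XOR with the mask flips it to 1.
  011001100000
^ 000000000100
--------------
  011001100100

Answer: 011001100100 (1636)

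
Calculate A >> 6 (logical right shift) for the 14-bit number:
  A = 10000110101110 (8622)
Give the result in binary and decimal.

Logical shift right by 6: drop the bottom 6 bit(s), prepend 6 zero(s) on the left.
  10000110101110  ->  keep [10000110], discard [101110], prepend 000000
= 00000010000110

Answer: 00000010000110 (134)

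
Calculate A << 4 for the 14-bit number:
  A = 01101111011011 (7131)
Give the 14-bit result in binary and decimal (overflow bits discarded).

Shift left by 4: drop the top 4 bit(s), append 4 zero(s) on the right.
  01101111011011  ->  discard [0110], keep [1111011011], append 0000
= 11110110110000

Answer: 11110110110000 (15792)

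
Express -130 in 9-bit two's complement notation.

1. Binary of +130:  010000010
2. Invert bits:     101111101
3. Add 1:           101111110

Answer: 101111110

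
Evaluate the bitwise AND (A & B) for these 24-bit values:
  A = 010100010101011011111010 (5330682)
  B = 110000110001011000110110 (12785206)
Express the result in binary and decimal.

Apply & to each column (1 only where both bits are 1):
  010100010101011011111010
& 110000110001011000110110
--------------------------
  010000010001011000110010

Answer: 010000010001011000110010 (4265522)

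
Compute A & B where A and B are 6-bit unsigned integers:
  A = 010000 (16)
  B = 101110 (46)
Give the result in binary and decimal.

Apply & to each column (1 only where both bits are 1):
  010000
& 101110
--------
  000000

Answer: 000000 (0)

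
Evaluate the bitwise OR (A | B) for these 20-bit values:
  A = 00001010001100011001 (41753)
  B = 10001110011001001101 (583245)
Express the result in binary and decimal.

Apply | to each column (1 where either bit is 1):
  00001010001100011001
| 10001110011001001101
----------------------
  10001110011101011101

Answer: 10001110011101011101 (583517)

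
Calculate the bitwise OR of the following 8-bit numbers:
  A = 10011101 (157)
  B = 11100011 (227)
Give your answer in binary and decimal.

Apply | to each column (1 where either bit is 1):
  10011101
| 11100011
----------
  11111111

Answer: 11111111 (255)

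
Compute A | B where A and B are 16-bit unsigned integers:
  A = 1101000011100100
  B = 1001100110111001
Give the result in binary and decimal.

Apply | to each column (1 where either bit is 1):
  1101000011100100
| 1001100110111001
------------------
  1101100111111101

Answer: 1101100111111101 (55805)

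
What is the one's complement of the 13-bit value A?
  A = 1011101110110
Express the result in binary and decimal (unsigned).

Flip each bit (0->1, 1->0):
  1011101110110
  0100010001001

Answer: 0100010001001 (2185)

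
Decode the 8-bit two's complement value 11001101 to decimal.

MSB is 1, so the value is negative. Find the magnitude:
1. Invert bits:  00110010
2. Add 1:        00110011  = 51
3. Apply sign:   -51

Answer: -51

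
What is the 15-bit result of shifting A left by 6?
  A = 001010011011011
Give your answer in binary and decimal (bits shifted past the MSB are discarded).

Shift left by 6: drop the top 6 bit(s), append 6 zero(s) on the right.
  001010011011011  ->  discard [001010], keep [011011011], append 000000
= 011011011000000

Answer: 011011011000000 (14016)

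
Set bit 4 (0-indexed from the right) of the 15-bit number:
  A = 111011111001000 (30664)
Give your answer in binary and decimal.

Mask = 1 << 4 = 000000000010000
Bit 4 of A is 0, so OR-ing with the mask flips it to 1.
  111011111001000
| 000000000010000
-----------------
  111011111011000

Answer: 111011111011000 (30680)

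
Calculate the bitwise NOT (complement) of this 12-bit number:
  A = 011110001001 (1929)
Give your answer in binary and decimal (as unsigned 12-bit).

Flip each bit (0->1, 1->0):
  011110001001
  100001110110

Answer: 100001110110 (2166)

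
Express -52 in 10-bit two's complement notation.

1. Binary of +52:  0000110100
2. Invert bits:     1111001011
3. Add 1:           1111001100

Answer: 1111001100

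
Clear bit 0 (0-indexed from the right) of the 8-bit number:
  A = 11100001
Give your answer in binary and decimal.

Mask = ~(1 << 0) = 11111110
Bit 0 of A is 1, so AND-ing with the mask clears it to 0.
  11100001
& 11111110
----------
  11100000

Answer: 11100000 (224)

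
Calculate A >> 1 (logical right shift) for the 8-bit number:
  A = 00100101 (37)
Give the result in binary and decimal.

Logical shift right by 1: drop the bottom 1 bit(s), prepend 1 zero(s) on the left.
  00100101  ->  keep [0010010], discard [1], prepend 0
= 00010010

Answer: 00010010 (18)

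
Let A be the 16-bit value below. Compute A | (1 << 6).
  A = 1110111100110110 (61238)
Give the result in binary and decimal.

Mask = 1 << 6 = 0000000001000000
Bit 6 of A is 0, so OR-ing with the mask flips it to 1.
  1110111100110110
| 0000000001000000
------------------
  1110111101110110

Answer: 1110111101110110 (61302)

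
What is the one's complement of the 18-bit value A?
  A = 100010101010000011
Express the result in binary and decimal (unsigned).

Flip each bit (0->1, 1->0):
  100010101010000011
  011101010101111100

Answer: 011101010101111100 (120188)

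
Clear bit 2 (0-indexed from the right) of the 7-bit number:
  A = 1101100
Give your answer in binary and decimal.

Mask = ~(1 << 2) = 1111011
Bit 2 of A is 1, so AND-ing with the mask clears it to 0.
  1101100
& 1111011
---------
  1101000

Answer: 1101000 (104)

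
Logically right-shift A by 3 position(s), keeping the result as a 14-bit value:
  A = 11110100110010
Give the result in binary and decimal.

Logical shift right by 3: drop the bottom 3 bit(s), prepend 3 zero(s) on the left.
  11110100110010  ->  keep [11110100110], discard [010], prepend 000
= 00011110100110

Answer: 00011110100110 (1958)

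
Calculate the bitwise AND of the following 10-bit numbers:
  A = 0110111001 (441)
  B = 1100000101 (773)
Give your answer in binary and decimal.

Apply & to each column (1 only where both bits are 1):
  0110111001
& 1100000101
------------
  0100000001

Answer: 0100000001 (257)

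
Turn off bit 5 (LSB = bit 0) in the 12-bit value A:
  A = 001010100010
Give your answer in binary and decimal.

Mask = ~(1 << 5) = 111111011111
Bit 5 of A is 1, so AND-ing with the mask clears it to 0.
  001010100010
& 111111011111
--------------
  001010000010

Answer: 001010000010 (642)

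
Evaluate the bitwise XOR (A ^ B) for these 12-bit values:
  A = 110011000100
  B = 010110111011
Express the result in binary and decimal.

Apply ^ to each column (1 where bits differ):
  110011000100
^ 010110111011
--------------
  100101111111

Answer: 100101111111 (2431)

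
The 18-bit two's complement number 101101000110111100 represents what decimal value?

MSB is 1, so the value is negative. Find the magnitude:
1. Invert bits:  010010111001000011
2. Add 1:        010010111001000100  = 77380
3. Apply sign:   -77380

Answer: -77380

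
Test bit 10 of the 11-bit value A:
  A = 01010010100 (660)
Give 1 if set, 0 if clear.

Bit 10 is the 11th from the right.
  01010010100
  ^
That bit is 0.

Answer: 0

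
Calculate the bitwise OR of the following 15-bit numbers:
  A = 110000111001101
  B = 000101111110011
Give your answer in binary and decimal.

Apply | to each column (1 where either bit is 1):
  110000111001101
| 000101111110011
-----------------
  110101111111111

Answer: 110101111111111 (27647)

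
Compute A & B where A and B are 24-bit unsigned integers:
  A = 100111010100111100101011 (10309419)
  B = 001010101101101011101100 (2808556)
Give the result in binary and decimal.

Apply & to each column (1 only where both bits are 1):
  100111010100111100101011
& 001010101101101011101100
--------------------------
  000010000100101000101000

Answer: 000010000100101000101000 (543272)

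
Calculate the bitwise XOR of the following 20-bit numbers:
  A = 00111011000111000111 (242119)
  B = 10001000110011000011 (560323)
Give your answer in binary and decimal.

Apply ^ to each column (1 where bits differ):
  00111011000111000111
^ 10001000110011000011
----------------------
  10110011110100000100

Answer: 10110011110100000100 (736516)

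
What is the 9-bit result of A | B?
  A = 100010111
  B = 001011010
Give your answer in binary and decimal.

Apply | to each column (1 where either bit is 1):
  100010111
| 001011010
-----------
  101011111

Answer: 101011111 (351)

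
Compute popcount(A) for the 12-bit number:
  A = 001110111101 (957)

001110111101
1-bits at positions (from bit 0 = LSB): 0, 2, 3, 4, 5, 7, 8, 9
Count = 8

Answer: 8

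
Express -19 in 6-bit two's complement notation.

1. Binary of +19:  010011
2. Invert bits:     101100
3. Add 1:           101101

Answer: 101101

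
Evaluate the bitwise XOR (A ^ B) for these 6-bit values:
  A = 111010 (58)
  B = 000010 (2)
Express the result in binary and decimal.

Apply ^ to each column (1 where bits differ):
  111010
^ 000010
--------
  111000

Answer: 111000 (56)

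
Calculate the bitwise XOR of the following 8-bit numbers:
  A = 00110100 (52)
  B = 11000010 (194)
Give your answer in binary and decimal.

Apply ^ to each column (1 where bits differ):
  00110100
^ 11000010
----------
  11110110

Answer: 11110110 (246)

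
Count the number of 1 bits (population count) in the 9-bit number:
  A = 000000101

000000101
1-bits at positions (from bit 0 = LSB): 0, 2
Count = 2

Answer: 2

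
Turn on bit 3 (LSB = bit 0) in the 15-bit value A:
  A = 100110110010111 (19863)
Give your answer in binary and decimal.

Mask = 1 << 3 = 000000000001000
Bit 3 of A is 0, so OR-ing with the mask flips it to 1.
  100110110010111
| 000000000001000
-----------------
  100110110011111

Answer: 100110110011111 (19871)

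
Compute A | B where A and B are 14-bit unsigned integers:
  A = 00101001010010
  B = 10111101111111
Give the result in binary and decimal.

Apply | to each column (1 where either bit is 1):
  00101001010010
| 10111101111111
----------------
  10111101111111

Answer: 10111101111111 (12159)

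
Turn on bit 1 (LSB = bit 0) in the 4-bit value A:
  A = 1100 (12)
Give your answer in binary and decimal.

Mask = 1 << 1 = 0010
Bit 1 of A is 0, so OR-ing with the mask flips it to 1.
  1100
| 0010
------
  1110

Answer: 1110 (14)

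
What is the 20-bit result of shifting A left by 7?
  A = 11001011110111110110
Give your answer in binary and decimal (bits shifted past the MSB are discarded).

Shift left by 7: drop the top 7 bit(s), append 7 zero(s) on the right.
  11001011110111110110  ->  discard [1100101], keep [1110111110110], append 0000000
= 11101111101100000000

Answer: 11101111101100000000 (981760)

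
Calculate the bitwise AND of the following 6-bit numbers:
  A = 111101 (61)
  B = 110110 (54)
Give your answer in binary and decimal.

Apply & to each column (1 only where both bits are 1):
  111101
& 110110
--------
  110100

Answer: 110100 (52)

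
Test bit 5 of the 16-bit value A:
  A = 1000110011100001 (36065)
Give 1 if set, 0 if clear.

Bit 5 is the 6th from the right.
  1000110011100001
            ^
That bit is 1.

Answer: 1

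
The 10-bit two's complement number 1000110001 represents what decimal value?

MSB is 1, so the value is negative. Find the magnitude:
1. Invert bits:  0111001110
2. Add 1:        0111001111  = 463
3. Apply sign:   -463

Answer: -463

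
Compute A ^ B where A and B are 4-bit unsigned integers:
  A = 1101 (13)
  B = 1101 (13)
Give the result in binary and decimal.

Apply ^ to each column (1 where bits differ):
  1101
^ 1101
------
  0000

Answer: 0000 (0)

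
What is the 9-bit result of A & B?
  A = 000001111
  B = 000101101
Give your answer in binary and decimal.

Apply & to each column (1 only where both bits are 1):
  000001111
& 000101101
-----------
  000001101

Answer: 000001101 (13)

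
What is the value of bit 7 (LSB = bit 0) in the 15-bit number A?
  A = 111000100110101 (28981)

Bit 7 is the 8th from the right.
  111000100110101
         ^
That bit is 0.

Answer: 0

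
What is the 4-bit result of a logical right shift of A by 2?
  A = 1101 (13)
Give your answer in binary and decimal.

Logical shift right by 2: drop the bottom 2 bit(s), prepend 2 zero(s) on the left.
  1101  ->  keep [11], discard [01], prepend 00
= 0011

Answer: 0011 (3)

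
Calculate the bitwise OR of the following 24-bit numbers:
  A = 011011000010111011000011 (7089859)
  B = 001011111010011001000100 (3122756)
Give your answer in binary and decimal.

Apply | to each column (1 where either bit is 1):
  011011000010111011000011
| 001011111010011001000100
--------------------------
  011011111010111011000111

Answer: 011011111010111011000111 (7319239)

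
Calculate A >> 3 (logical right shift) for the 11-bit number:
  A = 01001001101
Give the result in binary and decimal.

Logical shift right by 3: drop the bottom 3 bit(s), prepend 3 zero(s) on the left.
  01001001101  ->  keep [01001001], discard [101], prepend 000
= 00001001001

Answer: 00001001001 (73)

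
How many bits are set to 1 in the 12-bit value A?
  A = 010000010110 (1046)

010000010110
1-bits at positions (from bit 0 = LSB): 1, 2, 4, 10
Count = 4

Answer: 4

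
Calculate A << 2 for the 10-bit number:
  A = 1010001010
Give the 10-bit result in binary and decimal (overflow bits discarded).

Shift left by 2: drop the top 2 bit(s), append 2 zero(s) on the right.
  1010001010  ->  discard [10], keep [10001010], append 00
= 1000101000

Answer: 1000101000 (552)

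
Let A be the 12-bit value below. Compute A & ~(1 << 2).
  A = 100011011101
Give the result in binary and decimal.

Mask = ~(1 << 2) = 111111111011
Bit 2 of A is 1, so AND-ing with the mask clears it to 0.
  100011011101
& 111111111011
--------------
  100011011001

Answer: 100011011001 (2265)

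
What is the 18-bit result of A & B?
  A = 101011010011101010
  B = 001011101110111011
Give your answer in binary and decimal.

Apply & to each column (1 only where both bits are 1):
  101011010011101010
& 001011101110111011
--------------------
  001011000010101010

Answer: 001011000010101010 (45226)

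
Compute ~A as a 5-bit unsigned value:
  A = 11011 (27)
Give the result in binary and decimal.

Flip each bit (0->1, 1->0):
  11011
  00100

Answer: 00100 (4)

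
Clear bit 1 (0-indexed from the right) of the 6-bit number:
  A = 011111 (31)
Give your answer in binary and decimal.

Mask = ~(1 << 1) = 111101
Bit 1 of A is 1, so AND-ing with the mask clears it to 0.
  011111
& 111101
--------
  011101

Answer: 011101 (29)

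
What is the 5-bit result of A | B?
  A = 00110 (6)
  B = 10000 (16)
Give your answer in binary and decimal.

Apply | to each column (1 where either bit is 1):
  00110
| 10000
-------
  10110

Answer: 10110 (22)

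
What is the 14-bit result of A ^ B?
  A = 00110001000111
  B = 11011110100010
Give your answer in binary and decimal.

Apply ^ to each column (1 where bits differ):
  00110001000111
^ 11011110100010
----------------
  11101111100101

Answer: 11101111100101 (15333)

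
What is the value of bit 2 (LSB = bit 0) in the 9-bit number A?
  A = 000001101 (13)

Bit 2 is the 3rd from the right.
  000001101
        ^
That bit is 1.

Answer: 1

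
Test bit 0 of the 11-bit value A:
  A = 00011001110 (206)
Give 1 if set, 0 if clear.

Bit 0 is the 1st from the right.
  00011001110
            ^
That bit is 0.

Answer: 0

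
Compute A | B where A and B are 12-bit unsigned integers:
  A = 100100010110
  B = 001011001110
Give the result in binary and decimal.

Apply | to each column (1 where either bit is 1):
  100100010110
| 001011001110
--------------
  101111011110

Answer: 101111011110 (3038)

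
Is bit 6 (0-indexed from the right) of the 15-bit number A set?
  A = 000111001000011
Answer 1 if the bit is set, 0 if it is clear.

Bit 6 is the 7th from the right.
  000111001000011
          ^
That bit is 1.

Answer: 1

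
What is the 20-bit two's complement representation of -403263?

1. Binary of +403263:  01100010011100111111
2. Invert bits:     10011101100011000000
3. Add 1:           10011101100011000001

Answer: 10011101100011000001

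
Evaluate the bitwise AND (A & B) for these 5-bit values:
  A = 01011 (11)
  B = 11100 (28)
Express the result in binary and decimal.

Apply & to each column (1 only where both bits are 1):
  01011
& 11100
-------
  01000

Answer: 01000 (8)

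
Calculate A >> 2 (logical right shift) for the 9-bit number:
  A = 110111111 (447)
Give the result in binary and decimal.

Logical shift right by 2: drop the bottom 2 bit(s), prepend 2 zero(s) on the left.
  110111111  ->  keep [1101111], discard [11], prepend 00
= 001101111

Answer: 001101111 (111)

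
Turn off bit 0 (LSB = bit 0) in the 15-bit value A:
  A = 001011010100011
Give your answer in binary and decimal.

Mask = ~(1 << 0) = 111111111111110
Bit 0 of A is 1, so AND-ing with the mask clears it to 0.
  001011010100011
& 111111111111110
-----------------
  001011010100010

Answer: 001011010100010 (5794)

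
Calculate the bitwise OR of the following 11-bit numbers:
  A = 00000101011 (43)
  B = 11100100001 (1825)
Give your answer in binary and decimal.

Apply | to each column (1 where either bit is 1):
  00000101011
| 11100100001
-------------
  11100101011

Answer: 11100101011 (1835)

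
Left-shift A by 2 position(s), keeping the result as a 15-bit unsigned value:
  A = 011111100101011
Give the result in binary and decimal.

Shift left by 2: drop the top 2 bit(s), append 2 zero(s) on the right.
  011111100101011  ->  discard [01], keep [1111100101011], append 00
= 111110010101100

Answer: 111110010101100 (31916)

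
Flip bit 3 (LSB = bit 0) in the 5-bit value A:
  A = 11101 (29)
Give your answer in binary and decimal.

Mask = 1 << 3 = 01000
Bit 3 of A is 1; XOR with the mask flips it to 0.
  11101
^ 01000
-------
  10101

Answer: 10101 (21)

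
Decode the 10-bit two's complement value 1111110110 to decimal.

MSB is 1, so the value is negative. Find the magnitude:
1. Invert bits:  0000001001
2. Add 1:        0000001010  = 10
3. Apply sign:   -10

Answer: -10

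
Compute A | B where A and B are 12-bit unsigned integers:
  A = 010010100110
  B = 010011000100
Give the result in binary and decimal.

Apply | to each column (1 where either bit is 1):
  010010100110
| 010011000100
--------------
  010011100110

Answer: 010011100110 (1254)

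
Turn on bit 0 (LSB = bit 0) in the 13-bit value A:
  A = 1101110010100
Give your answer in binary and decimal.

Mask = 1 << 0 = 0000000000001
Bit 0 of A is 0, so OR-ing with the mask flips it to 1.
  1101110010100
| 0000000000001
---------------
  1101110010101

Answer: 1101110010101 (7061)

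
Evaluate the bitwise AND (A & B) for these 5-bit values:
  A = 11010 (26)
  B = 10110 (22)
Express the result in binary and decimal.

Apply & to each column (1 only where both bits are 1):
  11010
& 10110
-------
  10010

Answer: 10010 (18)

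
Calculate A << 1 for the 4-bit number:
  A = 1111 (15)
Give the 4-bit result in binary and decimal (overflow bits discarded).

Shift left by 1: drop the top 1 bit(s), append 1 zero(s) on the right.
  1111  ->  discard [1], keep [111], append 0
= 1110

Answer: 1110 (14)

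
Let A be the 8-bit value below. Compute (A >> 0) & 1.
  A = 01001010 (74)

Bit 0 is the 1st from the right.
  01001010
         ^
That bit is 0.

Answer: 0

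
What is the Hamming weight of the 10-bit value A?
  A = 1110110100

1110110100
1-bits at positions (from bit 0 = LSB): 2, 4, 5, 7, 8, 9
Count = 6

Answer: 6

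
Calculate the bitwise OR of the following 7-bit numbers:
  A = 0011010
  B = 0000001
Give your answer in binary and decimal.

Apply | to each column (1 where either bit is 1):
  0011010
| 0000001
---------
  0011011

Answer: 0011011 (27)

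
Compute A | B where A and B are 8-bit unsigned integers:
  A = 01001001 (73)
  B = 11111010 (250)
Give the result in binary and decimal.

Apply | to each column (1 where either bit is 1):
  01001001
| 11111010
----------
  11111011

Answer: 11111011 (251)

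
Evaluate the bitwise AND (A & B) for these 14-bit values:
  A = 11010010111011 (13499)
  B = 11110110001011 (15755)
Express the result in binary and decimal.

Apply & to each column (1 only where both bits are 1):
  11010010111011
& 11110110001011
----------------
  11010010001011

Answer: 11010010001011 (13451)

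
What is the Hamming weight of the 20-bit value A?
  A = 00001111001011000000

00001111001011000000
1-bits at positions (from bit 0 = LSB): 6, 7, 9, 12, 13, 14, 15
Count = 7

Answer: 7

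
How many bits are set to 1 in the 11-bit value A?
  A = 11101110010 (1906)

11101110010
1-bits at positions (from bit 0 = LSB): 1, 4, 5, 6, 8, 9, 10
Count = 7

Answer: 7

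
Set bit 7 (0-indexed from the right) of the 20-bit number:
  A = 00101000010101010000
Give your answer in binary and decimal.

Mask = 1 << 7 = 00000000000010000000
Bit 7 of A is 0, so OR-ing with the mask flips it to 1.
  00101000010101010000
| 00000000000010000000
----------------------
  00101000010111010000

Answer: 00101000010111010000 (165328)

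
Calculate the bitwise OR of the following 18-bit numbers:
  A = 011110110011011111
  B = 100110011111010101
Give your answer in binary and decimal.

Apply | to each column (1 where either bit is 1):
  011110110011011111
| 100110011111010101
--------------------
  111110111111011111

Answer: 111110111111011111 (258015)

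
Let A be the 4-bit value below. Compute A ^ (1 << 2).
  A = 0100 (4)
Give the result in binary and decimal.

Mask = 1 << 2 = 0100
Bit 2 of A is 1; XOR with the mask flips it to 0.
  0100
^ 0100
------
  0000

Answer: 0000 (0)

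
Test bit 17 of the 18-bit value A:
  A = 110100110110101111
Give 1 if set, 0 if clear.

Bit 17 is the 18th from the right.
  110100110110101111
  ^
That bit is 1.

Answer: 1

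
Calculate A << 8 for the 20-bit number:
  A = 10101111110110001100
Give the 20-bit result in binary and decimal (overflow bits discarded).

Shift left by 8: drop the top 8 bit(s), append 8 zero(s) on the right.
  10101111110110001100  ->  discard [10101111], keep [110110001100], append 00000000
= 11011000110000000000

Answer: 11011000110000000000 (887808)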